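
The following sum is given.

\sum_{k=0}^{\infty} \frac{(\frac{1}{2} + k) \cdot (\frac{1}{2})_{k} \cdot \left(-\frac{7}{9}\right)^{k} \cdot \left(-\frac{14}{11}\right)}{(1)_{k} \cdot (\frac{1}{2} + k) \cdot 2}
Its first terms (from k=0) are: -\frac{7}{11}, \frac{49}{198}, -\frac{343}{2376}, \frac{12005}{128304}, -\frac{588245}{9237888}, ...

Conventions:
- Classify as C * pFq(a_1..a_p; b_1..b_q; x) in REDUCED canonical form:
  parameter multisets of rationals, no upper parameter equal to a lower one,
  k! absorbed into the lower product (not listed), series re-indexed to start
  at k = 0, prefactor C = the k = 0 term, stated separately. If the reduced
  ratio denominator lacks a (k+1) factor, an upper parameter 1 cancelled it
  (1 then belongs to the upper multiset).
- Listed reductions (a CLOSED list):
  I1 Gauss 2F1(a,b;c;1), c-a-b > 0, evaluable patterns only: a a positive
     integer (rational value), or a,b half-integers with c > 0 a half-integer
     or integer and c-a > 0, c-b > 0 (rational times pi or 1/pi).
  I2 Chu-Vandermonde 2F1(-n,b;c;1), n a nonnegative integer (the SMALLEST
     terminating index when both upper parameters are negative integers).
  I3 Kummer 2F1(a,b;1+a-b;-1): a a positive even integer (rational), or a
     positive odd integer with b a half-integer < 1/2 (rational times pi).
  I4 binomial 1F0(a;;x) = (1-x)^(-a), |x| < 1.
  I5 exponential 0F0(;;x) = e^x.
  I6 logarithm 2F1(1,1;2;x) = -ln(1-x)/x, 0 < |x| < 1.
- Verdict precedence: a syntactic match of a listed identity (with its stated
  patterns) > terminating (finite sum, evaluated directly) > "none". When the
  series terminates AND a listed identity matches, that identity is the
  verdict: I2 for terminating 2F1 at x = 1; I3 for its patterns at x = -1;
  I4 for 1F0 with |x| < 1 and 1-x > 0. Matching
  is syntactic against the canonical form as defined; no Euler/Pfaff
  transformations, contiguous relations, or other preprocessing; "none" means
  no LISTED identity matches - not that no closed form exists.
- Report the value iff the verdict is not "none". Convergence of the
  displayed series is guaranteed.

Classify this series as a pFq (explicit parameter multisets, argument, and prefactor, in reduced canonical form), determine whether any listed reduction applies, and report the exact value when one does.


x = -\frac{7}{9} here; the reduced form reads 1F0, upper {\frac{1}{2}}, lower {-}, C = -\frac{7}{11}. Verdict at x = -\frac{7}{9}: the I4 binomial reduction matches (the 1F0 binomial series: exponent -1/2, x = -\frac{7}{9}). Hence: \left(-\frac{7}{11}\right) \cdot \left(\frac{16}{9}\right)^{-\frac{1}{2}}.

First insight: x = -\frac{7}{9} and the factor k + 1/2 cancels (top and bottom), leaving prefactor -7/11.
Consecutive-term ratio: r(k) = -\frac{7}{9} * (k+\frac{1}{2}) / [(k+1)] - poly over poly, x = -\frac{7}{9} from leading terms; C = -\frac{7}{11} at k = 0.


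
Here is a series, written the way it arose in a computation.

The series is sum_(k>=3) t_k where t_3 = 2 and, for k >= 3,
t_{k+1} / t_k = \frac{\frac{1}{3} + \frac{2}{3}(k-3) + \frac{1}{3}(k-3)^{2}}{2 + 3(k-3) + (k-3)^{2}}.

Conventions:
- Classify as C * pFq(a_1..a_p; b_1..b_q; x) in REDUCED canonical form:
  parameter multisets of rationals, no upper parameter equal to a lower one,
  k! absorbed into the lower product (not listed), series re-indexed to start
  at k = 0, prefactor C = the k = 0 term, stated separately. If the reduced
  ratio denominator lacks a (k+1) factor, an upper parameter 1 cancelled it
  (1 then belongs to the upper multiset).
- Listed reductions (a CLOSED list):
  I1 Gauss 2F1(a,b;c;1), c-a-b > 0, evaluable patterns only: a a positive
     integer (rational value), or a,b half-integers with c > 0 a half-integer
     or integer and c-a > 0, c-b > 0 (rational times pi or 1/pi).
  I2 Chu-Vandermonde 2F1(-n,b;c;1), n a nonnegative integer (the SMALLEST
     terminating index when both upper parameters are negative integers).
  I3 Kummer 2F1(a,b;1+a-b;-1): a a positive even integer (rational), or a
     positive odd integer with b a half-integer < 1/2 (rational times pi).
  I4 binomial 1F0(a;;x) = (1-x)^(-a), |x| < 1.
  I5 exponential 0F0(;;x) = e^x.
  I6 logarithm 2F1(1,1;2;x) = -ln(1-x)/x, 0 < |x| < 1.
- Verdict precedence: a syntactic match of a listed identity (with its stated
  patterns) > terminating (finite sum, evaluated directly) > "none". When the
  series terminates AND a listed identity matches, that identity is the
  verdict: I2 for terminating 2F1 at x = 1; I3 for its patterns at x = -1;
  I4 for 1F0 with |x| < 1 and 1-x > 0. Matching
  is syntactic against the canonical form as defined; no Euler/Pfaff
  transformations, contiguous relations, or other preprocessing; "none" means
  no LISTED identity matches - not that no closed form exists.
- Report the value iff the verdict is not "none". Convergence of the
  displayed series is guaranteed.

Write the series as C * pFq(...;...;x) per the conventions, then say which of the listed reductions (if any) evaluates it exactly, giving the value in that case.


Reduced: x = \frac{1}{3}, 2F1, upper = {1, 1}, lower = {2}, C = 2. Verdict: logarithm (I6) fires (the logarithm: parameters (1,1;2), x = \frac{1}{3}). Exact value: \left(-6\right) \cdot \ln\left(\frac{2}{3}\right).

Key step: x = \frac{1}{3} and roots of the ratio polynomials (C = 2) are the negated parameters.
Consecutive-term ratio: r(k) = \frac{1}{3} * (k+1) (k+1) / [(k+2) (k+1)] - rational in k, leading ratio \frac{1}{3}; with t_0 = 2, classification follows.


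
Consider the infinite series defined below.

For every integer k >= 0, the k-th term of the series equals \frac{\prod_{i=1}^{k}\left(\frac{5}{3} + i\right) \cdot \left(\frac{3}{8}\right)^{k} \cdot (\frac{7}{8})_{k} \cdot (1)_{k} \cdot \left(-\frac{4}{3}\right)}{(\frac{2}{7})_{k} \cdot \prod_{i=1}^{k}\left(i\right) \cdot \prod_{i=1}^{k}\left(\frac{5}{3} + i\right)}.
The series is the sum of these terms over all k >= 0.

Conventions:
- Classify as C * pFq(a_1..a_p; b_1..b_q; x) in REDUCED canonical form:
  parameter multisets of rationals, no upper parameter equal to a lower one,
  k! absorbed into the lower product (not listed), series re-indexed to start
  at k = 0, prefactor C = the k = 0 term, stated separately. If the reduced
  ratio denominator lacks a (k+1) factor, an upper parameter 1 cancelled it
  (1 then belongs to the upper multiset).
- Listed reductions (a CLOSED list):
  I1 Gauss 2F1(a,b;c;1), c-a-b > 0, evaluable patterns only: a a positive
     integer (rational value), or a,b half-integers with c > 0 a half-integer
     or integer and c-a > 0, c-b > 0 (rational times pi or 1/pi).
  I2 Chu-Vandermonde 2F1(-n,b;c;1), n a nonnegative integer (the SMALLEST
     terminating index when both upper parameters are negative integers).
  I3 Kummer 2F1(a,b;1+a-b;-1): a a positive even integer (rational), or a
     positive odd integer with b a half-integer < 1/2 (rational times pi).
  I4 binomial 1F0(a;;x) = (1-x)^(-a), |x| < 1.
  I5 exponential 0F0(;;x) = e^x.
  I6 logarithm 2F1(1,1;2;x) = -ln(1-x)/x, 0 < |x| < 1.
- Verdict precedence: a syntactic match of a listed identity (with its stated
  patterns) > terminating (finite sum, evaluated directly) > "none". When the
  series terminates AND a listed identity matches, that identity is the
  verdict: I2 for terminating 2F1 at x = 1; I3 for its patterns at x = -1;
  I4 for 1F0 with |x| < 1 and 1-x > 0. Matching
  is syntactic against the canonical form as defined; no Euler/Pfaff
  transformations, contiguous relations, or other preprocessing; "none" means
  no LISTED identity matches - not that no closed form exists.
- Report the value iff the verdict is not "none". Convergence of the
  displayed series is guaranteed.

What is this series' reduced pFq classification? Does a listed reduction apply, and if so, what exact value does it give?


This is -\frac{4}{3} * 2F1(\frac{7}{8}, 1; \frac{2}{7}; \frac{3}{8}) in reduced canonical form. Verdict: none. No listed pattern accepts 2F1(\frac{7}{8}, 1; \frac{2}{7}; \frac{3}{8}).

Key observation: x = \frac{3}{8} and the product of the first k integers (prefactor -4/3) is k!.
Adjacent-term ratio: r(k) = \frac{3}{8} * (k+\frac{7}{8}) (k+1) / [(k+\frac{2}{7}) (k+1)] - poly over poly, x = \frac{3}{8} from leading terms; C = -\frac{4}{3} at k = 0.


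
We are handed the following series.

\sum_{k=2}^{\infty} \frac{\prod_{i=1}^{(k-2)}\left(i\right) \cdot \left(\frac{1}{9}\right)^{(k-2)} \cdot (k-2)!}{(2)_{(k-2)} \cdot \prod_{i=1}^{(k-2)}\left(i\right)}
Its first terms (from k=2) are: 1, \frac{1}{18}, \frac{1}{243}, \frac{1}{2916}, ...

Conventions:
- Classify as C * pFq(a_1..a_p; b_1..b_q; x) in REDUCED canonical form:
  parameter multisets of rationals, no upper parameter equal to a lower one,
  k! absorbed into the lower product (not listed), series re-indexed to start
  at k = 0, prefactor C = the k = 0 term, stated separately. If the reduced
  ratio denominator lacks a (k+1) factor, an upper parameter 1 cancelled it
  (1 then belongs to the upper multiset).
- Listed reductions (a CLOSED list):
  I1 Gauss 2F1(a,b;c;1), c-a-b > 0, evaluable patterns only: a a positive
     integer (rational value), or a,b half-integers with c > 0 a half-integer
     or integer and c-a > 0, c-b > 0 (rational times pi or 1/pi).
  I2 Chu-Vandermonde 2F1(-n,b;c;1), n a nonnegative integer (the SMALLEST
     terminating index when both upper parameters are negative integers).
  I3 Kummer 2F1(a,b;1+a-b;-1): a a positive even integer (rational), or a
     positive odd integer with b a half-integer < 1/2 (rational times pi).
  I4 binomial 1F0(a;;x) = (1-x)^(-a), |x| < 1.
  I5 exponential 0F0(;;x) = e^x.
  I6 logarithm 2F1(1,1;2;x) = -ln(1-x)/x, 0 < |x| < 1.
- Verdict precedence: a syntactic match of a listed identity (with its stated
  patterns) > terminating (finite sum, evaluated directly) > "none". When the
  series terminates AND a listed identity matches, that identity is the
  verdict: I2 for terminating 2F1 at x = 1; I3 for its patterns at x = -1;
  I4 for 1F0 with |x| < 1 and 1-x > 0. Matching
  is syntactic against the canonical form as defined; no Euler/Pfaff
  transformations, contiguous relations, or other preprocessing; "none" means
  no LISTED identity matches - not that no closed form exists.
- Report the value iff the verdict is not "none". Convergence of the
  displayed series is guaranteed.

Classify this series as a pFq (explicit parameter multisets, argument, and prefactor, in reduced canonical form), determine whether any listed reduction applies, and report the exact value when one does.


With C = 1: the canonical form is 2F1(1, 1; 2; \frac{1}{9}). Verdict: the logarithmic series (I6) fires (the logarithm: parameters (1,1;2), x = \frac{1}{9}). Sum: \left(-9\right) \cdot \ln\left(\frac{8}{9}\right).

Key observation: t_0 being 1, the product of the first k integers (C = 1) is k!.
Ratio: r(k) = \frac{1}{9} * (k+1) (k+1) / [(k+2) (k+1)] - rational in k, leading ratio \frac{1}{9}; with t_0 = 1, classification follows.


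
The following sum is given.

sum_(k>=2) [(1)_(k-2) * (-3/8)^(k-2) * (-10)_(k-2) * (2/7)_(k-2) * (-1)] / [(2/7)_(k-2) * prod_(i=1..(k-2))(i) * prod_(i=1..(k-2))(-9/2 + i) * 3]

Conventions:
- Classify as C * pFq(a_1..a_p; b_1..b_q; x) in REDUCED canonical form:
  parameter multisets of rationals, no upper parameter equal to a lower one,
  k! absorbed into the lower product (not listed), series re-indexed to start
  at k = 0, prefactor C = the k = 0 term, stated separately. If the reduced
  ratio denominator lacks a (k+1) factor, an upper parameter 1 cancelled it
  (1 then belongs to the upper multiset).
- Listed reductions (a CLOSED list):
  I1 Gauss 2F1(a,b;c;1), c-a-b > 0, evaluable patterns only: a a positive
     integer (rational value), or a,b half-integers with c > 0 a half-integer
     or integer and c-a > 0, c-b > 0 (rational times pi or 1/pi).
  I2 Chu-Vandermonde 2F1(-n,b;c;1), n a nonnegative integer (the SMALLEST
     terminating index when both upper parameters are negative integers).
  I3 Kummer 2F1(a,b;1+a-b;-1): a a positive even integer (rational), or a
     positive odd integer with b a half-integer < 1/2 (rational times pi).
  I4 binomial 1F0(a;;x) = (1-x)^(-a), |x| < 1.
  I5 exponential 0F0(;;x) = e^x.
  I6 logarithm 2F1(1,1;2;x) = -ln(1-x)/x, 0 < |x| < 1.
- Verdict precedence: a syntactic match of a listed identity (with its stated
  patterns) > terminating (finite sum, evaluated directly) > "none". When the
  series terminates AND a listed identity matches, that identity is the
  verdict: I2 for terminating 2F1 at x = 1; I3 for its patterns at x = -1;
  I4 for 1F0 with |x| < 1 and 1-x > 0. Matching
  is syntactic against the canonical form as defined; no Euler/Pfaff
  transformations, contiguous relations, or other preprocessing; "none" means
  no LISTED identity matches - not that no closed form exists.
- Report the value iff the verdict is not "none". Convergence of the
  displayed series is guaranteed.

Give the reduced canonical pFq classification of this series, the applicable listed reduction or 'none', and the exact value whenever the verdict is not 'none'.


Canonical form: C = -1/3 times 2F1 with upper {-10, 1}, lower {-7/2}, x = -3/8. Verdict: terminating (-10 upstairs). 11 nonzero terms in all; added directly. Exact value: -10728275/135168.

First insight: with t_0 = -1/3, the constant factors (C = -1/3, x = -3/8) combine into one prefactor.
Ratio: r(k) = (-3/8) * (k-10) (k+1) / [(k-7/2) (k+1)] - rational in k, leading ratio (-3/8); with t_0 = -1/3, classification follows.


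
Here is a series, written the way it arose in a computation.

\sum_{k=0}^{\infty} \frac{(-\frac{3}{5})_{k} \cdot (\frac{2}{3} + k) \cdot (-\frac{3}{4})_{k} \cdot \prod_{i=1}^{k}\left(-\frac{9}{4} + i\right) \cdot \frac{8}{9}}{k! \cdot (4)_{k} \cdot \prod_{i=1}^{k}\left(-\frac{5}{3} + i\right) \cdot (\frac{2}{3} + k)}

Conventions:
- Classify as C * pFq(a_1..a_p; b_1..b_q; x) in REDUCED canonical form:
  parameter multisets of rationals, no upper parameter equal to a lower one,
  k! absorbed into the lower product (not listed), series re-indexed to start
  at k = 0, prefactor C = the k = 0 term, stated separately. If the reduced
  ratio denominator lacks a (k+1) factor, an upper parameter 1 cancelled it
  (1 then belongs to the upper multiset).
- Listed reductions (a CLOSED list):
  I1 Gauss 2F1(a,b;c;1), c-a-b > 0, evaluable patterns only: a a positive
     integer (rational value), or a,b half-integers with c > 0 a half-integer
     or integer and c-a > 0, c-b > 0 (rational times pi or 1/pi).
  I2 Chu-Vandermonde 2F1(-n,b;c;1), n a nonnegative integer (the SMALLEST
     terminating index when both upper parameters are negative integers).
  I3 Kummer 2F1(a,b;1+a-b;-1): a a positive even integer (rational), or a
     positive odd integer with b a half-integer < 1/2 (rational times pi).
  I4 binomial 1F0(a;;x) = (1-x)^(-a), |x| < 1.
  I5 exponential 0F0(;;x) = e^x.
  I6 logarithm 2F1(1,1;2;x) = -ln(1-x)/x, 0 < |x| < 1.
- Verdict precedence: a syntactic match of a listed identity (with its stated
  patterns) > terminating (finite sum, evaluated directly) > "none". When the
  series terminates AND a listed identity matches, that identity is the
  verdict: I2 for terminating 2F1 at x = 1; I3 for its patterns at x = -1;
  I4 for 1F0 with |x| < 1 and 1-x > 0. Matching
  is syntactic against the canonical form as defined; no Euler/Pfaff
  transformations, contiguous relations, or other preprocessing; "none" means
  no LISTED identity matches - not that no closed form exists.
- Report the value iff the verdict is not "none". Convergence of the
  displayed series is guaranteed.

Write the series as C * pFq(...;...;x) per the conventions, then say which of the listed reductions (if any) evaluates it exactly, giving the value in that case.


Reduced: x = 1, 3F2, upper = {-\frac{5}{4}, -\frac{3}{4}, -\frac{3}{5}}, lower = {-\frac{2}{3}, 4}, C = \frac{8}{9}. Verdict: none. Every listed pattern misses the 3F2 form at 1, upper {-\frac{5}{4}, -\frac{3}{4}, -\frac{3}{5}}.

Key observation: with t_0 = \frac{8}{9}, the running product (prefactor 8/9) telescopes to a rising factorial.
Consecutive-term ratio: r(k) = 1 * (k-\frac{5}{4}) (k-\frac{3}{4}) (k-\frac{3}{5}) / [(k-\frac{2}{3}) (k+4) (k+1)] - rational; roots negated = parameters, x = 1, C = \frac{8}{9}.


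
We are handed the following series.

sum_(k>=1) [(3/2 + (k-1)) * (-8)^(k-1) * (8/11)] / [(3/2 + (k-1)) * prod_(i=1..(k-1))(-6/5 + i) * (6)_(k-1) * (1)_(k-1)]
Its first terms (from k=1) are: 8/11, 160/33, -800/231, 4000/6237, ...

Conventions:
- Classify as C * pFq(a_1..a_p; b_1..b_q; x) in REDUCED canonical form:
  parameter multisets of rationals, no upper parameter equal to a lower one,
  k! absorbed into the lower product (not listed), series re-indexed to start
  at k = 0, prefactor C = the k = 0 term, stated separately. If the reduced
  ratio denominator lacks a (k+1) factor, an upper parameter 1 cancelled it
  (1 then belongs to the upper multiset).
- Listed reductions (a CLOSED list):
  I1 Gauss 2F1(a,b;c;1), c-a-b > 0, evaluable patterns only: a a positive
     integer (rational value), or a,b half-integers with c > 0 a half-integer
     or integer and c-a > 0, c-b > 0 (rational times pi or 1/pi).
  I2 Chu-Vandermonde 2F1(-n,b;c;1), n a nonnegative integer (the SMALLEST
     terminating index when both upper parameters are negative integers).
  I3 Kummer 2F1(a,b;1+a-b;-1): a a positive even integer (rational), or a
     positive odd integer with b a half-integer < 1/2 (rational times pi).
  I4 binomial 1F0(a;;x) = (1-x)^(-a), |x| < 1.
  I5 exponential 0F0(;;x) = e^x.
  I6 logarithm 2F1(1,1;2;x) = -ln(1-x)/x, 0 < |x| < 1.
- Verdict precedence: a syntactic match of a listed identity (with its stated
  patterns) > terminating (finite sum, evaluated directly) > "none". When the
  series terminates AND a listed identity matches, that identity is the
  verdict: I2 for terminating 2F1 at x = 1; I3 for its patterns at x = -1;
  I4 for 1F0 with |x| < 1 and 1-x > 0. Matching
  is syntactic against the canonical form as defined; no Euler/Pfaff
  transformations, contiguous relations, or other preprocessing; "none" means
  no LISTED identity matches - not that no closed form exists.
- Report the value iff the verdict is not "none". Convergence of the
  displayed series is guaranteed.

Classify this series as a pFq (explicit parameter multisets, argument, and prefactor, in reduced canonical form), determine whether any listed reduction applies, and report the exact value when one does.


Classification (C = 8/11): 0F2 with upper {-}, lower {-1/5, 6}, argument x = -8. Verdict: none. A 0F2 with upper {-} fits none of I1-I6 at x = -8; the sum runs forever.

Key observation: t_0 = 8/11 here, and (1)_k (C = 8/11, x = -8) is k! itself.
Ratio: r(k) = (-8) * 1 / [(k-1/5) (k+6) (k+1)] - rational in k. x = (-8); t_0 = 8/11; negate the roots.


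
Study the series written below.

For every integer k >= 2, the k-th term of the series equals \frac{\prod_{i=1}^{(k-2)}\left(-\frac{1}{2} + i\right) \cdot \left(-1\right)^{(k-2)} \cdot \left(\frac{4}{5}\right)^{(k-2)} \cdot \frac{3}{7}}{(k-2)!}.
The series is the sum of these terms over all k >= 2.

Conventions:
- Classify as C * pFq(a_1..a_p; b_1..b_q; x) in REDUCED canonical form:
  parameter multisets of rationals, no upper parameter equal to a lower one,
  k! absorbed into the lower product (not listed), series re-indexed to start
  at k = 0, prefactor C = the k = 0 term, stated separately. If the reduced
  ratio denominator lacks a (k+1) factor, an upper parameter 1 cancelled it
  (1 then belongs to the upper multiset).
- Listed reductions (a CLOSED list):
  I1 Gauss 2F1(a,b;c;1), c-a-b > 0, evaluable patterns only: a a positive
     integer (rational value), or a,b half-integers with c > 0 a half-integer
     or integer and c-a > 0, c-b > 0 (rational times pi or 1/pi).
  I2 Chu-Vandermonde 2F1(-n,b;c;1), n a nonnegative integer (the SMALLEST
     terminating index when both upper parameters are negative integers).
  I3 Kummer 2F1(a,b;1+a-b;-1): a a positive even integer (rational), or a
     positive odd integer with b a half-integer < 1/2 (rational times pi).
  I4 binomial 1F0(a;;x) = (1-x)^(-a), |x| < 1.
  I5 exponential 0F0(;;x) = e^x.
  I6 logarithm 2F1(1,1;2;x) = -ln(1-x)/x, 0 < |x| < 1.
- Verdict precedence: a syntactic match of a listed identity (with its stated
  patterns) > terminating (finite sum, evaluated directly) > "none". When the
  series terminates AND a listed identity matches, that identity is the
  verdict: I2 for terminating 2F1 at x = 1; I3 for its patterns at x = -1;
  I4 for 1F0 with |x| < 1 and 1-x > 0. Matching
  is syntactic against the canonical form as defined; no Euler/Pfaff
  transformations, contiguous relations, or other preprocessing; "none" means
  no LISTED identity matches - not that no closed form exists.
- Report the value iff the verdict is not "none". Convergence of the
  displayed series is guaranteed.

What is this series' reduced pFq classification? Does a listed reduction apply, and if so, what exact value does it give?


Reduced: x = -\frac{4}{5}, 1F0, upper = {\frac{1}{2}}, lower = {-}, C = \frac{3}{7}. Verdict: the I4 binomial reduction fires (the 1F0 binomial series: exponent -1/2, x = -\frac{4}{5}). Sum: \frac{3}{7} \cdot \left(\frac{9}{5}\right)^{-\frac{1}{2}}.

Structural cue: t_0 being \frac{3}{7}, the running product (C = 3/7) telescopes to a rising factorial.
Ratio: r(k) = -\frac{4}{5} * (k+\frac{1}{2}) / [(k+1)] - rational in k. x = -\frac{4}{5}; t_0 = \frac{3}{7}; negate the roots.


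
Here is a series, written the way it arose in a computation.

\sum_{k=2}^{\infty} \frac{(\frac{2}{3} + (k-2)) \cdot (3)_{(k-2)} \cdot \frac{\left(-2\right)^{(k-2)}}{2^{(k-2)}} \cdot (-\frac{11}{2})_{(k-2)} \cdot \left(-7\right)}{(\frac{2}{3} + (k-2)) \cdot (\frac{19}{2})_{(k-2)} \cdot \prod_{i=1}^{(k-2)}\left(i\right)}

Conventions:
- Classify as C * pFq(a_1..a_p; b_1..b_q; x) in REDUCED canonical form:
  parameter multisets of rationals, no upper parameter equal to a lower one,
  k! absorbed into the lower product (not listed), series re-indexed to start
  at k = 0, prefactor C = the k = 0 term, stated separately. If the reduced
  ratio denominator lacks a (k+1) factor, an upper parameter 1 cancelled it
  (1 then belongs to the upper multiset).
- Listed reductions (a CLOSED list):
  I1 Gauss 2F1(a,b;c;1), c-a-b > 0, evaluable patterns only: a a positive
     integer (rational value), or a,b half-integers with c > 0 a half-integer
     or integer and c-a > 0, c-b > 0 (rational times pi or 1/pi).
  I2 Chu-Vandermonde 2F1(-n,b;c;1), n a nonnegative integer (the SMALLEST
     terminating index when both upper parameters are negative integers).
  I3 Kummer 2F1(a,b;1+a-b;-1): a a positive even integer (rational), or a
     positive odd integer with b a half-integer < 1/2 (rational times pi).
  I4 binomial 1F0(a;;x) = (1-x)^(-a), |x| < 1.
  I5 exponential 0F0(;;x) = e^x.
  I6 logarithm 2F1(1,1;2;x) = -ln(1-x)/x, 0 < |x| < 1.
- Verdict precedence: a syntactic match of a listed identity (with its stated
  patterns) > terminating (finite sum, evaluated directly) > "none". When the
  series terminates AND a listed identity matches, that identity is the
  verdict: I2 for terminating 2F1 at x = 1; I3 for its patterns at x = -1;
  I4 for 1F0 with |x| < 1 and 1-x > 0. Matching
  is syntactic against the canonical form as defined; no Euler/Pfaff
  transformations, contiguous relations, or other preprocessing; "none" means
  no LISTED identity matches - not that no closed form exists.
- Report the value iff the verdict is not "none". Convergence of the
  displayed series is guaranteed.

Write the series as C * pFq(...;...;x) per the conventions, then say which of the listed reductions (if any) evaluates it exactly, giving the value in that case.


First insight: t_0 = -7 here, and the product of the first k integers (prefactor -7) is k!.
Consecutive-term ratio: r(k) = -1 * (k-\frac{11}{2}) (k+3) / [(k+\frac{19}{2}) (k+1)] - rational; roots negated = parameters, x = -1, C = -7.

Reduced: x = -1, 2F1, upper = {-\frac{11}{2}, 3}, lower = {\frac{19}{2}}, C = -7. Verdict: Kummer's theorem (I3) applies (x = -1; c = \frac{19}{2} equals 1+a-b for upper {-\frac{11}{2}, 3}: listed pattern). Sum: \left(-\frac{765765}{65536}\right) \cdot \pi.


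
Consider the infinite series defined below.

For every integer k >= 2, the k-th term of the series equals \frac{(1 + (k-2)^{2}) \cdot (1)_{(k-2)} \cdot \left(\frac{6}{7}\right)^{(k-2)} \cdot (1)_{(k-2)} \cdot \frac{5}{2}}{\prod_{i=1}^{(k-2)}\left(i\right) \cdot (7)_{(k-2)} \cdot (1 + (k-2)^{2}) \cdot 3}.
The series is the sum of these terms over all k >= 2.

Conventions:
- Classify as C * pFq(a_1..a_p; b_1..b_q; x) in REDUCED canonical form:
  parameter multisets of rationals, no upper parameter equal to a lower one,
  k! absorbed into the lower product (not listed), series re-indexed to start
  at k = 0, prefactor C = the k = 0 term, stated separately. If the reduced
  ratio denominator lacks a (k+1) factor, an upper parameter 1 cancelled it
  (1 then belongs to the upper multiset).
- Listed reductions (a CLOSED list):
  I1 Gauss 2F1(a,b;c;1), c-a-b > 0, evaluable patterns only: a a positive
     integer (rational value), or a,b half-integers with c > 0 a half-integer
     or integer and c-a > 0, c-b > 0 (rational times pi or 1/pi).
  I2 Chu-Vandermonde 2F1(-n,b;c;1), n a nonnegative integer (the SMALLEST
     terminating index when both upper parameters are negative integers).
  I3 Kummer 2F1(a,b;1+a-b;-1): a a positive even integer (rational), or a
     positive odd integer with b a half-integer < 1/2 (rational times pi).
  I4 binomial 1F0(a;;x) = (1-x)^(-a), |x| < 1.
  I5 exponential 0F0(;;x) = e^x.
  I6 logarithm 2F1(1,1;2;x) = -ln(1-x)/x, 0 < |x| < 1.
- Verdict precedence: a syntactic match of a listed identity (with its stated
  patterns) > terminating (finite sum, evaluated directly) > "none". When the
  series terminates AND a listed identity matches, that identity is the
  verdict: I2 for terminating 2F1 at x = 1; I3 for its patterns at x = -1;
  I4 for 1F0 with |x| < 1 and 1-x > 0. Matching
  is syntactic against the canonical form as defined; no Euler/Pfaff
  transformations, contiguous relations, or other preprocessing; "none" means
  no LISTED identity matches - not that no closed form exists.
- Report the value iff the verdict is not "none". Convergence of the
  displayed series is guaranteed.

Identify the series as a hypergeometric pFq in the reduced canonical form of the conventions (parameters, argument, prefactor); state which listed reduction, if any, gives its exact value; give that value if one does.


Prefactor \frac{5}{6}, argument \frac{6}{7}: 2F1 with upper {1, 1} over lower {7}. Verdict: none here - no I1-I6 shape fits x = \frac{6}{7} with lower {7}.

First insight: x = \frac{6}{7} and the factor k^2 + 1 cancels (top and bottom), leaving prefactor 5/6.
Term ratio: r(k) = \frac{6}{7} * (k+1) (k+1) / [(k+7) (k+1)] - poly over poly, x = \frac{6}{7} from leading terms; C = \frac{5}{6} at k = 0.


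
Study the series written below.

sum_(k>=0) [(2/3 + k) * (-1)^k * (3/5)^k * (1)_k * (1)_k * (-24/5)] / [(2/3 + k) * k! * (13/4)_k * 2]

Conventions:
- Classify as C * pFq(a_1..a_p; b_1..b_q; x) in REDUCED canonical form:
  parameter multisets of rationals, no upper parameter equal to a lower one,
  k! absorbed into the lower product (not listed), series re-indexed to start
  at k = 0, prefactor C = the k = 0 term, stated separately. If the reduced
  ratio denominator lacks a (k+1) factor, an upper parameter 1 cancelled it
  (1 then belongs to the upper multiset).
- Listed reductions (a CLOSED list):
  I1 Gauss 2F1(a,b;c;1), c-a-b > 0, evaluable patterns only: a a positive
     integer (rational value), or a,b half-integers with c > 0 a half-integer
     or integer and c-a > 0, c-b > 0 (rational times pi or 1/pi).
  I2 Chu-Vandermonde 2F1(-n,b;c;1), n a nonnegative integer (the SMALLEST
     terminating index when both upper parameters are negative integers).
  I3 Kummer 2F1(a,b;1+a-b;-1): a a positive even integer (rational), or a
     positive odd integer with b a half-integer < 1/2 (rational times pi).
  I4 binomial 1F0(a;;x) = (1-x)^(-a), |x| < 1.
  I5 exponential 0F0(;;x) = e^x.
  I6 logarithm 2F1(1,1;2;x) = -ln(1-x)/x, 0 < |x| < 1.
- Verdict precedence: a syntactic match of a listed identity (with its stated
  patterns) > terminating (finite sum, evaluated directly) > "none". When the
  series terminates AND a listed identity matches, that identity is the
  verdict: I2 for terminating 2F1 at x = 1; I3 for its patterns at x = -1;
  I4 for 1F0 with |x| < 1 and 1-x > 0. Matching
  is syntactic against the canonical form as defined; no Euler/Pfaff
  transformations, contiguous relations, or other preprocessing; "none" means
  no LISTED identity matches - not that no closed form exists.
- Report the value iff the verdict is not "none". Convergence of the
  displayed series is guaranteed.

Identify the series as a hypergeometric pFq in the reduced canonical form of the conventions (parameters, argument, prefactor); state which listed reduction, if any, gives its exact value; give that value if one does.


Classification (C = -12/5): 2F1 with upper {1, 1}, lower {13/4}, argument x = -3/5. Verdict: none - this 2F1 at x = -3/5 matches no listed pattern, and upper {1, 1} holds no stopper.

The tell: t_0 being -12/5, the constant factors (C = -12/5) combine into one prefactor.
Step ratio: r(k) = (-3/5) * (k+1) (k+1) / [(k+13/4) (k+1)] ; factor over Q: parameters, x = (-3/5), and C = -12/5.


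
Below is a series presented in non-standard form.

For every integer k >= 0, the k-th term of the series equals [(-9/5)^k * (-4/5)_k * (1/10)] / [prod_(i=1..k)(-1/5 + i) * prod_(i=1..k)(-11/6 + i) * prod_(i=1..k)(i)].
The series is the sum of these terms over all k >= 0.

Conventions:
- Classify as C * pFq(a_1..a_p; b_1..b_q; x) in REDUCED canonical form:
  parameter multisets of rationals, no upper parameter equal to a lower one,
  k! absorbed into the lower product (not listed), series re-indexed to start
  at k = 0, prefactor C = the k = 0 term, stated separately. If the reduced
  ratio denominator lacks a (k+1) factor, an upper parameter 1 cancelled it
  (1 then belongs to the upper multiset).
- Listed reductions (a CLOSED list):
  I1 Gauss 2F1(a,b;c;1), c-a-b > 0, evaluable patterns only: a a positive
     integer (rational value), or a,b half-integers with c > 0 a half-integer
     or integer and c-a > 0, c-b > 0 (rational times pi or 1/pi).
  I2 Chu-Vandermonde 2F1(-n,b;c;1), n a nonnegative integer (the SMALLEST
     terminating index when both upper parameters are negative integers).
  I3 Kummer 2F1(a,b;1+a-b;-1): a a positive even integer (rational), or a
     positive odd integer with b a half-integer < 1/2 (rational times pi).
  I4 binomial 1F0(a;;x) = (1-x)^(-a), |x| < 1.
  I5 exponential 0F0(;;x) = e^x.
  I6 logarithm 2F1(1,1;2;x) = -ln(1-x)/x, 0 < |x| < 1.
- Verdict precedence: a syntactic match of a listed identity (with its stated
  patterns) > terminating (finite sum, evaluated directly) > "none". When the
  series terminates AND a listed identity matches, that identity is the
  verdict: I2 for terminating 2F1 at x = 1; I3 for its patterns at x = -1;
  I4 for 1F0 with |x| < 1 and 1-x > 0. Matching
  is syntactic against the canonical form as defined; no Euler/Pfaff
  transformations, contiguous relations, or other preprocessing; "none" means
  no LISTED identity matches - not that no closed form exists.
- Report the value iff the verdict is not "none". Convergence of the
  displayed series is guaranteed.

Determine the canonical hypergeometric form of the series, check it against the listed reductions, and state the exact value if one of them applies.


Key observation: with t_0 = 1/10, the product of the first k integers (prefactor 1/10) is k!.
Consecutive-term ratio: r(k) = (-9/5) * (k-4/5) / [(k-5/6) (k+4/5) (k+1)] - rational; roots negated = parameters, x = (-9/5), C = 1/10.

This is 1/10 * 1F2(-4/5; -5/6, 4/5; -9/5) in reduced canonical form. Verdict: none - at argument -9/5 the multisets {-4/5} ; {-5/6, 4/5} match no listed identity.


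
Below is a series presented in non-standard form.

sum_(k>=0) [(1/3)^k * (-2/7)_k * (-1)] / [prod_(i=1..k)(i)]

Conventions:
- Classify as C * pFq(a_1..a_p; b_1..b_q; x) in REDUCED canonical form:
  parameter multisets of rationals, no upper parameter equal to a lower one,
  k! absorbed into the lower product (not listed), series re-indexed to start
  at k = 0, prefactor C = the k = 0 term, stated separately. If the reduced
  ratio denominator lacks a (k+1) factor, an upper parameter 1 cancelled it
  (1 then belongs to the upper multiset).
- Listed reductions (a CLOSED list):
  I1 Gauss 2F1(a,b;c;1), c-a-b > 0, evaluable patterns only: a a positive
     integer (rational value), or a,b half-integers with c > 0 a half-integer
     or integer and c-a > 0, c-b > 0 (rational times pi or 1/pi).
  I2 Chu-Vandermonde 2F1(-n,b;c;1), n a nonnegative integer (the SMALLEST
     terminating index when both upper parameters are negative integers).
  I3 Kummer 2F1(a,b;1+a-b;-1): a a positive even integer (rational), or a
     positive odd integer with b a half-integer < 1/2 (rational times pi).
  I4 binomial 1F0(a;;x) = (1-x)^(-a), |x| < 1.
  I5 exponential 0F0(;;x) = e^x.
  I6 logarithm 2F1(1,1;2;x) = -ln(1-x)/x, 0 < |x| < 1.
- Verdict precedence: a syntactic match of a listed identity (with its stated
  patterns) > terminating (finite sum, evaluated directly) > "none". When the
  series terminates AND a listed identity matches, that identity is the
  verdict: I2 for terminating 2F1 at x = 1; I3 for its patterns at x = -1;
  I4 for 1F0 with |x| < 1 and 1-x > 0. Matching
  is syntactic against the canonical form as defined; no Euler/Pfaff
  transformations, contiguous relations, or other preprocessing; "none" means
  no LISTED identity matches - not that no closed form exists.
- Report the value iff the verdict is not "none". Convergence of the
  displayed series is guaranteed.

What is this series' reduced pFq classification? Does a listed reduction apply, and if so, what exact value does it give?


x = 1/3 here; the reduced form reads 1F0, upper {-2/7}, lower {-}, C = -1. Verdict: the binomial series (I4) matches (the 1F0 binomial series: exponent 2/7, x = 1/3). Hence: (-1) * (2/3)^(2/7).

Structural cue: from the first term -1: the product of the first k integers (prefactor -1) is k!.
Term ratio: r(k) = (1/3) * (k-2/7) / [(k+1)] ; factor over Q: parameters, x = (1/3), and C = -1.


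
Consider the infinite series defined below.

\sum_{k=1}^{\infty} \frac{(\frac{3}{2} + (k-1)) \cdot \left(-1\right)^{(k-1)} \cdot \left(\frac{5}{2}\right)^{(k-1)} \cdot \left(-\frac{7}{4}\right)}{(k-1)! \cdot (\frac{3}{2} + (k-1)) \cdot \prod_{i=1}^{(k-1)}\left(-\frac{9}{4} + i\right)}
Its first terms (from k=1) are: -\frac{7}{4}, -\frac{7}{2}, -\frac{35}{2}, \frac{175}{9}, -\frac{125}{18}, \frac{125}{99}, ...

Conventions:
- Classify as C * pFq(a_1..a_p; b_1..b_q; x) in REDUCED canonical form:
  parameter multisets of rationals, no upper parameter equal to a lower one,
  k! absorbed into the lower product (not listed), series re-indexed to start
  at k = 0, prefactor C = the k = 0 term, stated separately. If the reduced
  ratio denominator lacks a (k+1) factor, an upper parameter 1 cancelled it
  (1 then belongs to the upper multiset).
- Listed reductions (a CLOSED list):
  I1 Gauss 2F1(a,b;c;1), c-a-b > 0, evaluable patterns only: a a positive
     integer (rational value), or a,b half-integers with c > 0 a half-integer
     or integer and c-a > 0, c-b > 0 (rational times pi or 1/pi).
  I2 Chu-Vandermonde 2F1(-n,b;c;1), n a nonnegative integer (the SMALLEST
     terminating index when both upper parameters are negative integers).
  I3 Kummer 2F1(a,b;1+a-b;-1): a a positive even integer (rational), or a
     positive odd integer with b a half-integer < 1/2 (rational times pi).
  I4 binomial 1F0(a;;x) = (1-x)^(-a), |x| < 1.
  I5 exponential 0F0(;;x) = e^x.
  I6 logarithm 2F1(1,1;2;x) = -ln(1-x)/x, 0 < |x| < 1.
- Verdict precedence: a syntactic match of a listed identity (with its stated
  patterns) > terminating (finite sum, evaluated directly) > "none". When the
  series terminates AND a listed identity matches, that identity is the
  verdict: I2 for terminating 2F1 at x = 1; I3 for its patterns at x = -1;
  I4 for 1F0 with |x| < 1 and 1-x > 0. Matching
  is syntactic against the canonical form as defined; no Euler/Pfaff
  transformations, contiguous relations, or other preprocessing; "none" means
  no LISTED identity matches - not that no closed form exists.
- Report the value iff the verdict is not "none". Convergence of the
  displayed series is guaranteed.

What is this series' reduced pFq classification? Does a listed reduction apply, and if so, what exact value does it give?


x = -\frac{5}{2} here; the reduced form reads 0F1, upper {-}, lower {-\frac{5}{4}}, C = -\frac{7}{4}. Verdict: none. No listed pattern accepts 0F1(-; -\frac{5}{4}; -\frac{5}{2}).

Structural cue: x = -\frac{5}{2} and the lower running product (C = -7/4) is a rising factorial.
Adjacent-term ratio: r(k) = -\frac{5}{2} * 1 / [(k-\frac{5}{4}) (k+1)] - rational in k, leading ratio -\frac{5}{2}; with t_0 = -\frac{7}{4}, classification follows.


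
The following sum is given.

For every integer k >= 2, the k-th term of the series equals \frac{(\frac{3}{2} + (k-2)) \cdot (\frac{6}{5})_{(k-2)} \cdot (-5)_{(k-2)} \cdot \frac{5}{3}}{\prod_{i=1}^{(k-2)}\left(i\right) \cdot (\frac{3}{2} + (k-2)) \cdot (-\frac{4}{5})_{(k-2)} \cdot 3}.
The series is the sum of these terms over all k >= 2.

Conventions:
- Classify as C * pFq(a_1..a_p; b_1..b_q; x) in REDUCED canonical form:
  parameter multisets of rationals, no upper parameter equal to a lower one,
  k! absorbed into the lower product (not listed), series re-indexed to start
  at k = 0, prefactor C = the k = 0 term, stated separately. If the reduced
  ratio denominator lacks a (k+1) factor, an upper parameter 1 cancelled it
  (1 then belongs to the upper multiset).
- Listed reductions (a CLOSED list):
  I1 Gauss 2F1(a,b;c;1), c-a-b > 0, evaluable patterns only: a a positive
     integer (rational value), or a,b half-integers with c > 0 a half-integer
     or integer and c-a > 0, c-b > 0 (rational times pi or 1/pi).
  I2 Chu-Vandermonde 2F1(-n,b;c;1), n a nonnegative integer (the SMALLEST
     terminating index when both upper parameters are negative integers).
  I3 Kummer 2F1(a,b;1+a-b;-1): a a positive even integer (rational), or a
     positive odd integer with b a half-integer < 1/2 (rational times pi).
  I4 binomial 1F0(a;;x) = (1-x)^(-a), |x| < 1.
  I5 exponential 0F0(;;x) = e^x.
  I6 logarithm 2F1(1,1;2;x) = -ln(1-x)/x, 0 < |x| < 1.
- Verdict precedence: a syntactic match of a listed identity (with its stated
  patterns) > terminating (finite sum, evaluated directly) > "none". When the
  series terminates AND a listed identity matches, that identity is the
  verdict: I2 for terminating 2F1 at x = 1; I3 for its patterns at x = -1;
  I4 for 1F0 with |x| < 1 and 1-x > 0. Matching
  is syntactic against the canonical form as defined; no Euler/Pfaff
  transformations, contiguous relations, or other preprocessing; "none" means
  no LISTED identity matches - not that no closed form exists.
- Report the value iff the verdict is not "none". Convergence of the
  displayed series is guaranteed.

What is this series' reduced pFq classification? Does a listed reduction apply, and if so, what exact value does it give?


x = 1 here; the reduced form reads 2F1, upper {-5, \frac{6}{5}}, lower {-\frac{4}{5}}, C = \frac{5}{9}. Verdict: Chu-Vandermonde (I2) matches (terminating 2F1 at x = 1 with n = 5, b = 6/5, c = -\frac{4}{5}). Hence: 0.

Key step: t_0 = \frac{5}{9} here, and the constant factors (C = 5/9) combine into one prefactor.
Adjacent-term ratio: r(k) = 1 * (k-5) (k+\frac{6}{5}) / [(k-\frac{4}{5}) (k+1)] - rational in k. x = 1; t_0 = \frac{5}{9}; negate the roots.


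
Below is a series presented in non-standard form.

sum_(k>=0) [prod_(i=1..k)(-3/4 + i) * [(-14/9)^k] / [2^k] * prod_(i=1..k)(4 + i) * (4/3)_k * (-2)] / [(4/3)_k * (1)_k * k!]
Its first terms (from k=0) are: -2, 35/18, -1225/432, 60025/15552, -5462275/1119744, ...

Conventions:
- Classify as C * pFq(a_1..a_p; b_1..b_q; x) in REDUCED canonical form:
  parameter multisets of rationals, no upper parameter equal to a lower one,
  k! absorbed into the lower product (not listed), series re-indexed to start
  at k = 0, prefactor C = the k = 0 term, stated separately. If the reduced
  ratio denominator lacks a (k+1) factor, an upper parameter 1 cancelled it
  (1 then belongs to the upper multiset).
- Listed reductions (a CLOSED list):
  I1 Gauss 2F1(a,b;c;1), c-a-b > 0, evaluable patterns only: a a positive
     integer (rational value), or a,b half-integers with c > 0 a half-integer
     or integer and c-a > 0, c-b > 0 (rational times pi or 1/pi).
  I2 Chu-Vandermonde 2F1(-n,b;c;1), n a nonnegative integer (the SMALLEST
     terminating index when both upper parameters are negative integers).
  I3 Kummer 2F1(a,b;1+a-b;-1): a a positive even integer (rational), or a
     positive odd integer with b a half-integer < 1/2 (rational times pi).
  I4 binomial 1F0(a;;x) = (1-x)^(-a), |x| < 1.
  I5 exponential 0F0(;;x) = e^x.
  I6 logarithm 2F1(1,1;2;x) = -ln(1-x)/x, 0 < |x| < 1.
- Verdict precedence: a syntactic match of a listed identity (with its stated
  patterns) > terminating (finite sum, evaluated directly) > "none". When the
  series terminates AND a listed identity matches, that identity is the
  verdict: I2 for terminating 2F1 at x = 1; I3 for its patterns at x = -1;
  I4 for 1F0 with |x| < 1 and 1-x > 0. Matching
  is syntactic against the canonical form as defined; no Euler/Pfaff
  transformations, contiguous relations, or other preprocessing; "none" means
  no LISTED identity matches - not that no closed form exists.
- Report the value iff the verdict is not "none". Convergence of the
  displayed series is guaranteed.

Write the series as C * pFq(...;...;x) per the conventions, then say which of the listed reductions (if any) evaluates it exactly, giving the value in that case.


This is -2 * 2F1(1/4, 5; 1; -7/9) in reduced canonical form. Verdict: none. No listed pattern accepts 2F1(1/4, 5; 1; -7/9).

Structural cue: from the first term -2: the running product (C = -2, x = -7/9) telescopes to a rising factorial.
Step ratio: r(k) = (-7/9) * (k+1/4) (k+5) / [(k+1) (k+1)] - poly over poly, x = (-7/9) from leading terms; C = -2 at k = 0.
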